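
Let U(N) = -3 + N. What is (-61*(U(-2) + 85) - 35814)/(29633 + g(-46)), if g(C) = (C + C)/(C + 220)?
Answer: -3540378/2578025 ≈ -1.3733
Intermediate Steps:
g(C) = 2*C/(220 + C) (g(C) = (2*C)/(220 + C) = 2*C/(220 + C))
(-61*(U(-2) + 85) - 35814)/(29633 + g(-46)) = (-61*((-3 - 2) + 85) - 35814)/(29633 + 2*(-46)/(220 - 46)) = (-61*(-5 + 85) - 35814)/(29633 + 2*(-46)/174) = (-61*80 - 35814)/(29633 + 2*(-46)*(1/174)) = (-4880 - 35814)/(29633 - 46/87) = -40694/2578025/87 = -40694*87/2578025 = -3540378/2578025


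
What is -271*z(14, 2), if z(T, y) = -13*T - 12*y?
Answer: 55826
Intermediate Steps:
-271*z(14, 2) = -271*(-13*14 - 12*2) = -271*(-182 - 24) = -271*(-206) = 55826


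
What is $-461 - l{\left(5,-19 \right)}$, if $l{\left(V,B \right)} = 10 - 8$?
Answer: $-463$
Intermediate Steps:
$l{\left(V,B \right)} = 2$
$-461 - l{\left(5,-19 \right)} = -461 - 2 = -463$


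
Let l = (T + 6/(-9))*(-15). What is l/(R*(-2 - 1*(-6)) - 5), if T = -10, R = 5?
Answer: 32/3 ≈ 10.667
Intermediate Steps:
l = 160 (l = (-10 + 6/(-9))*(-15) = (-10 + 6*(-⅑))*(-15) = (-10 - ⅔)*(-15) = -32/3*(-15) = 160)
l/(R*(-2 - 1*(-6)) - 5) = 160/(5*(-2 - 1*(-6)) - 5) = 160/(5*(-2 + 6) - 5) = 160/(5*4 - 5) = 160/(20 - 5) = 160/15 = 160*(1/15) = 32/3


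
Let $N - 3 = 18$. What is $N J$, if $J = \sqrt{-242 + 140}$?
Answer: $21 i \sqrt{102} \approx 212.09 i$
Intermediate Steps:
$J = i \sqrt{102}$ ($J = \sqrt{-102} = i \sqrt{102} \approx 10.1 i$)
$N = 21$ ($N = 3 + 18 = 21$)
$N J = 21 i \sqrt{102}$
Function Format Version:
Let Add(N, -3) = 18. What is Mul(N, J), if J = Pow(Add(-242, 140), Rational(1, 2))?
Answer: Mul(21, I, Pow(102, Rational(1, 2))) ≈ Mul(212.09, I)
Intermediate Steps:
J = Mul(I, Pow(102, Rational(1, 2))) (J = Pow(-102, Rational(1, 2)) = Mul(I, Pow(102, Rational(1, 2))) ≈ Mul(10.100, I))
N = 21 (N = Add(3, 18) = 21)
Mul(N, J) = Mul(21, Mul(I, Pow(102, Rational(1, 2)))) = Mul(21, I, Pow(102, Rational(1, 2)))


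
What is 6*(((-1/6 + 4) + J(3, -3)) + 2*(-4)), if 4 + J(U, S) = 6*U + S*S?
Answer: 113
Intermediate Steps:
J(U, S) = -4 + S**2 + 6*U (J(U, S) = -4 + (6*U + S*S) = -4 + (6*U + S**2) = -4 + (S**2 + 6*U) = -4 + S**2 + 6*U)
6*(((-1/6 + 4) + J(3, -3)) + 2*(-4)) = 6*(((-1/6 + 4) + (-4 + (-3)**2 + 6*3)) + 2*(-4)) = 6*((((1/6)*(-1) + 4) + (-4 + 9 + 18)) - 8) = 6*(((-1/6 + 4) + 23) - 8) = 6*((23/6 + 23) - 8) = 6*(161/6 - 8) = 6*(113/6) = 113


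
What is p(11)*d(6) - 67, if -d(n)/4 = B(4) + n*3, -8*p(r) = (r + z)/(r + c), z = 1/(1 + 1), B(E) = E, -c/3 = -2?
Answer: -2025/34 ≈ -59.559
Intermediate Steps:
c = 6 (c = -3*(-2) = 6)
z = ½ (z = 1/2 = ½ ≈ 0.50000)
p(r) = -(½ + r)/(8*(6 + r)) (p(r) = -(r + ½)/(8*(r + 6)) = -(½ + r)/(8*(6 + r)))
d(n) = -16 - 12*n (d(n) = -4*(4 + n*3) = -4*(4 + 3*n) = -16 - 12*n)
p(11)*d(6) - 67 = ((-1 - 2*11)/(16*(6 + 11)))*(-16 - 12*6) - 67 = ((1/16)*(-1 - 22)/17)*(-16 - 72) - 67 = ((1/16)*(1/17)*(-23))*(-88) - 67 = -23/272*(-88) - 67 = 253/34 - 67 = -2025/34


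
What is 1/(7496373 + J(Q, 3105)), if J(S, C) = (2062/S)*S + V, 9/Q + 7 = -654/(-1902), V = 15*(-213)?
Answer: 1/7495240 ≈ 1.3342e-7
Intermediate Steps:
V = -3195
Q = -2853/2110 (Q = 9/(-7 - 654/(-1902)) = 9/(-7 - 654*(-1/1902)) = 9/(-7 + 109/317) = 9/(-2110/317) = 9*(-317/2110) = -2853/2110 ≈ -1.3521)
J(S, C) = -1133 (J(S, C) = (2062/S)*S - 3195 = 2062 - 3195 = -1133)
1/(7496373 + J(Q, 3105)) = 1/(7496373 - 1133) = 1/7495240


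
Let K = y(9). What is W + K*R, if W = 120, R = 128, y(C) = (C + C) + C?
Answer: 3576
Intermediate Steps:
y(C) = 3*C (y(C) = 2*C + C = 3*C)
K = 27 (K = 3*9 = 27)
W + K*R = 120 + 27*128 = 120 + 3456 = 3576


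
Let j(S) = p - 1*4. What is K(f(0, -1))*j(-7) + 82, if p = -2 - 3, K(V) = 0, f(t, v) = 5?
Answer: 82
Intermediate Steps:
p = -5
j(S) = -9 (j(S) = -5 - 1*4 = -5 - 4 = -9)
K(f(0, -1))*j(-7) + 82 = 0*(-9) + 82 = 0 + 82 = 82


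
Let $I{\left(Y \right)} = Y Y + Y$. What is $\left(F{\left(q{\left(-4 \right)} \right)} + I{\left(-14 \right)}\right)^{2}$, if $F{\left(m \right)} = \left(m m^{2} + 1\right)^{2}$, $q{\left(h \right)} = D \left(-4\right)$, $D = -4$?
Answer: $281756065219281$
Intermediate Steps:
$I{\left(Y \right)} = Y + Y^{2}$ ($I{\left(Y \right)} = Y^{2} + Y = Y + Y^{2}$)
$q{\left(h \right)} = 16$ ($q{\left(h \right)} = \left(-4\right) \left(-4\right) = 16$)
$F{\left(m \right)} = \left(1 + m^{3}\right)^{2}$ ($F{\left(m \right)} = \left(m^{3} + 1\right)^{2} = \left(1 + m^{3}\right)^{2}$)
$\left(F{\left(q{\left(-4 \right)} \right)} + I{\left(-14 \right)}\right)^{2} = \left(\left(1 + 16^{3}\right)^{2} - 14 \left(1 - 14\right)\right)^{2} = \left(\left(1 + 4096\right)^{2} - -182\right)^{2} = \left(4097^{2} + 182\right)^{2} = \left(16785409 + 182\right)^{2} = 16785591^{2} = 281756065219281$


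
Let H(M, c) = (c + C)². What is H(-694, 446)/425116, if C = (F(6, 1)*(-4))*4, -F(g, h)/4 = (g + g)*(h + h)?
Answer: 982081/106279 ≈ 9.2406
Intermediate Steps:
F(g, h) = -16*g*h (F(g, h) = -4*(g + g)*(h + h) = -4*2*g*2*h = -16*g*h)
C = 1536 (C = (-16*6*1*(-4))*4 = -96*(-4)*4 = 384*4 = 1536)
H(M, c) = (1536 + c)² (H(M, c) = (c + 1536)² = (1536 + c)²)
H(-694, 446)/425116 = (1536 + 446)²/425116 = 1982²*(1/425116) = 3928324*(1/425116) = 982081/106279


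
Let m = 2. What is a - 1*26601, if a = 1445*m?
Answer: -23711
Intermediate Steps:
a = 2890 (a = 1445*2 = 2890)
a - 1*26601 = 2890 - 1*26601 = 2890 - 26601 = -23711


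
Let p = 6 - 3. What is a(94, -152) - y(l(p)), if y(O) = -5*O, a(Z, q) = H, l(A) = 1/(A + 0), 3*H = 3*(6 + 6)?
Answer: 41/3 ≈ 13.667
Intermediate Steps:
p = 3
H = 12 (H = (3*(6 + 6))/3 = (3*12)/3 = (⅓)*36 = 12)
l(A) = 1/A
a(Z, q) = 12
a(94, -152) - y(l(p)) = 12 - (-5)/3 = 12 - 1*(-5/3) = 12 + 5/3 = 41/3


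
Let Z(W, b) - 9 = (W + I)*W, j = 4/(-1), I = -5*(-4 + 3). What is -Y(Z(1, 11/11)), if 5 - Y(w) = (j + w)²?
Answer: 116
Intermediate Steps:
I = 5 (I = -5*(-1) = 5)
j = -4 (j = 4*(-1) = -4)
Z(W, b) = 9 + W*(5 + W) (Z(W, b) = 9 + (W + 5)*W = 9 + (5 + W)*W = 9 + W*(5 + W))
Y(w) = 5 - (-4 + w)²
-Y(Z(1, 11/11)) = -(5 - (-4 + (9 + 1² + 5*1))²) = -(5 - (-4 + (9 + 1 + 5))²) = -(5 - (-4 + 15)²) = -(5 - 1*11²) = -(5 - 1*121) = -(5 - 121) = -1*(-116) = 116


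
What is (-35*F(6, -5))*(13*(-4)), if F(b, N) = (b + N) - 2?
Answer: -1820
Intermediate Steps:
F(b, N) = -2 + N + b (F(b, N) = (N + b) - 2 = -2 + N + b)
(-35*F(6, -5))*(13*(-4)) = (-35*(-2 - 5 + 6))*(13*(-4)) = -35*(-1)*(-52) = 35*(-52) = -1820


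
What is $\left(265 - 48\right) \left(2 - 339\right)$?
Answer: $-73129$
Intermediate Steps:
$\left(265 - 48\right) \left(2 - 339\right) = 217 \left(-337\right) = -73129$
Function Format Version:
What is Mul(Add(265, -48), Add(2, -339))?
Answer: -73129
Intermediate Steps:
Mul(Add(265, -48), Add(2, -339)) = Mul(217, -337) = -73129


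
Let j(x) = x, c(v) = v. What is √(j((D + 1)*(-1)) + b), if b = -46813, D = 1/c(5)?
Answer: I*√1170355/5 ≈ 216.37*I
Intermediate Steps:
D = ⅕ (D = 1/5 = ⅕ ≈ 0.20000)
√(j((D + 1)*(-1)) + b) = √((⅕ + 1)*(-1) - 46813) = √((6/5)*(-1) - 46813) = √(-6/5 - 46813) = √(-234071/5) = I*√1170355/5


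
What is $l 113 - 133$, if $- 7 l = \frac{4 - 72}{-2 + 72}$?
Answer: $- \frac{28743}{245} \approx -117.32$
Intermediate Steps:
$l = \frac{34}{245}$ ($l = - \frac{\left(4 - 72\right) \frac{1}{-2 + 72}}{7} = - \frac{\left(-68\right) \frac{1}{70}}{7} = \left(- \frac{1}{7}\right) \left(- \frac{34}{35}\right) = \frac{34}{245} \approx 0.13878$)
$l 113 - 133 = \frac{34}{245} \cdot 113 - 133 = \frac{3842}{245} - 133 = - \frac{28743}{245}$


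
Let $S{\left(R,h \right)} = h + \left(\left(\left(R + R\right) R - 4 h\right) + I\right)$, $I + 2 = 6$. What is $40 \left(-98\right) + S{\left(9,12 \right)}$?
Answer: $-3790$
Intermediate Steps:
$I = 4$ ($I = -2 + 6 = 4$)
$S{\left(R,h \right)} = 4 - 3 h + 2 R^{2}$ ($S{\left(R,h \right)} = h + \left(\left(\left(R + R\right) R - 4 h\right) + 4\right) = h + \left(\left(2 R R - 4 h\right) + 4\right) = h + \left(\left(2 R^{2} - 4 h\right) + 4\right) = h + \left(\left(- 4 h + 2 R^{2}\right) + 4\right) = h + \left(4 - 4 h + 2 R^{2}\right) = 4 - 3 h + 2 R^{2}$)
$40 \left(-98\right) + S{\left(9,12 \right)} = 40 \left(-98\right) + \left(4 - 36 + 2 \cdot 9^{2}\right) = -3920 + \left(4 - 36 + 2 \cdot 81\right) = -3920 + \left(4 - 36 + 162\right) = -3920 + 130 = -3790$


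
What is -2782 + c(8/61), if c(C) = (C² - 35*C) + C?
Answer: -10368350/3721 ≈ -2786.4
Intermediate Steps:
c(C) = C² - 34*C
-2782 + c(8/61) = -2782 + (8/61)*(-34 + 8/61) = -2782 + (8*(1/61))*(-34 + 8*(1/61)) = -2782 + 8*(-34 + 8/61)/61 = -2782 + (8/61)*(-2066/61) = -2782 - 16528/3721 = -10368350/3721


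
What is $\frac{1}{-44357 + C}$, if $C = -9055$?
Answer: $- \frac{1}{53412} \approx -1.8722 \cdot 10^{-5}$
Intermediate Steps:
$\frac{1}{-44357 + C} = \frac{1}{-44357 - 9055} = \frac{1}{-53412} = - \frac{1}{53412}$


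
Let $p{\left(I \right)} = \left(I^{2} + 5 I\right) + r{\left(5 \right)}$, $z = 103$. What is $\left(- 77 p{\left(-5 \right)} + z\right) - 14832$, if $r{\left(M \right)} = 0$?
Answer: $-14729$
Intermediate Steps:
$p{\left(I \right)} = I^{2} + 5 I$ ($p{\left(I \right)} = \left(I^{2} + 5 I\right) + 0 = I^{2} + 5 I$)
$\left(- 77 p{\left(-5 \right)} + z\right) - 14832 = \left(- 77 \left(- 5 \left(5 - 5\right)\right) + 103\right) - 14832 = \left(- 77 \left(\left(-5\right) 0\right) + 103\right) - 14832 = \left(\left(-77\right) 0 + 103\right) - 14832 = \left(0 + 103\right) - 14832 = 103 - 14832 = -14729$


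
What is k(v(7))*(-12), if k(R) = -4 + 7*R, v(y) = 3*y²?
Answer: -12300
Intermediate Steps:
k(v(7))*(-12) = (-4 + 7*(3*7²))*(-12) = (-4 + 7*(3*49))*(-12) = (-4 + 7*147)*(-12) = (-4 + 1029)*(-12) = 1025*(-12) = -12300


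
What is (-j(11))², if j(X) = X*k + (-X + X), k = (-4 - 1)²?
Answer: 75625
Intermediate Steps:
k = 25 (k = (-5)² = 25)
j(X) = 25*X (j(X) = X*25 + (-X + X) = 25*X + 0 = 25*X)
(-j(11))² = (-25*11)² = (-1*275)² = (-275)² = 75625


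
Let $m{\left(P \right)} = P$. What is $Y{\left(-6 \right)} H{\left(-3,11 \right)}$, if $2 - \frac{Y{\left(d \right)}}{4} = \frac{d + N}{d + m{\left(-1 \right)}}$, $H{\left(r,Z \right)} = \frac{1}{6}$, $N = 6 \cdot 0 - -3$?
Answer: $\frac{22}{21} \approx 1.0476$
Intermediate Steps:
$N = 3$ ($N = 0 + 3 = 3$)
$H{\left(r,Z \right)} = \frac{1}{6}$
$Y{\left(d \right)} = 8 - \frac{4 \left(3 + d\right)}{-1 + d}$ ($Y{\left(d \right)} = 8 - 4 \frac{d + 3}{d - 1} = 8 - 4 \frac{3 + d}{-1 + d} = 8 - \frac{4 \left(3 + d\right)}{-1 + d}$)
$Y{\left(-6 \right)} H{\left(-3,11 \right)} = \frac{4 \left(-5 - 6\right)}{-1 - 6} \cdot \frac{1}{6} = 4 \frac{1}{-7} \left(-11\right) \frac{1}{6} = 4 \left(- \frac{1}{7}\right) \left(-11\right) \frac{1}{6} = \frac{44}{7} \cdot \frac{1}{6} = \frac{22}{21}$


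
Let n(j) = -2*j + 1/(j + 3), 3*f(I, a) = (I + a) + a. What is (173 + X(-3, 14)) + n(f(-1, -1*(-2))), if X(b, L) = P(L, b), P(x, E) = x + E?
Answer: 729/4 ≈ 182.25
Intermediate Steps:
P(x, E) = E + x
X(b, L) = L + b (X(b, L) = b + L = L + b)
f(I, a) = I/3 + 2*a/3 (f(I, a) = ((I + a) + a)/3 = (I + 2*a)/3 = I/3 + 2*a/3)
n(j) = 1/(3 + j) - 2*j (n(j) = -2*j + 1/(3 + j) = 1/(3 + j) - 2*j)
(173 + X(-3, 14)) + n(f(-1, -1*(-2))) = (173 + (14 - 3)) + (1 - 6*((⅓)*(-1) + 2*(-1*(-2))/3) - 2*((⅓)*(-1) + 2*(-1*(-2))/3)²)/(3 + ((⅓)*(-1) + 2*(-1*(-2))/3)) = (173 + 11) + (1 - 6*(-⅓ + (⅔)*2) - 2*(-⅓ + (⅔)*2)²)/(3 + (-⅓ + (⅔)*2)) = 184 + (1 - 6*(-⅓ + 4/3) - 2*(-⅓ + 4/3)²)/(3 + (-⅓ + 4/3)) = 184 + (1 - 6*1 - 2*1²)/(3 + 1) = 184 + (1 - 6 - 2*1)/4 = 184 + (1 - 6 - 2)/4 = 184 + (¼)*(-7) = 184 - 7/4 = 729/4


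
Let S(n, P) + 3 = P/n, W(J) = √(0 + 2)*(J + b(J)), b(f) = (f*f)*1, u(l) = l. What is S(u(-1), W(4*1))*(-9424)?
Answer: 28272 + 188480*√2 ≈ 2.9482e+5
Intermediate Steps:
b(f) = f² (b(f) = f²*1 = f²)
W(J) = √2*(J + J²) (W(J) = √(0 + 2)*(J + J²) = √2*(J + J²))
S(n, P) = -3 + P/n
S(u(-1), W(4*1))*(-9424) = (-3 + ((4*1)*√2*(1 + 4*1))/(-1))*(-9424) = (-3 + (4*√2*(1 + 4))*(-1))*(-9424) = (-3 + (4*√2*5)*(-1))*(-9424) = (-3 + (20*√2)*(-1))*(-9424) = (-3 - 20*√2)*(-9424) = 28272 + 188480*√2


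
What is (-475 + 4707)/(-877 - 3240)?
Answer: -184/179 ≈ -1.0279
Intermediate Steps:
(-475 + 4707)/(-877 - 3240) = 4232/(-4117) = 4232*(-1/4117) = -184/179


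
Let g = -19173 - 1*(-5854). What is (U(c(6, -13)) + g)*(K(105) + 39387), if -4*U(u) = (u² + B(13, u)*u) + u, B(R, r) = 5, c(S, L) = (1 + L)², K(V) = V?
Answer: -739250748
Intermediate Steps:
g = -13319 (g = -19173 + 5854 = -13319)
U(u) = -3*u/2 - u²/4 (U(u) = -((u² + 5*u) + u)/4 = -(u² + 6*u)/4 = -3*u/2 - u²/4)
(U(c(6, -13)) + g)*(K(105) + 39387) = (-(1 - 13)²*(6 + (1 - 13)²)/4 - 13319)*(105 + 39387) = (-¼*(-12)²*(6 + (-12)²) - 13319)*39492 = (-¼*144*(6 + 144) - 13319)*39492 = (-¼*144*150 - 13319)*39492 = (-5400 - 13319)*39492 = -18719*39492 = -739250748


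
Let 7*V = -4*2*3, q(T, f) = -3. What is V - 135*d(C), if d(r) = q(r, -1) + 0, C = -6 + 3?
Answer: 2811/7 ≈ 401.57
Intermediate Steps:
C = -3
V = -24/7 (V = (-4*2*3)/7 = (-8*3)/7 = (1/7)*(-24) = -24/7 ≈ -3.4286)
d(r) = -3 (d(r) = -3 + 0 = -3)
V - 135*d(C) = -24/7 - 135*(-3) = -24/7 + 405 = 2811/7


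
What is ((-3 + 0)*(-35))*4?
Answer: 420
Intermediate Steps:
((-3 + 0)*(-35))*4 = -3*(-35)*4 = 105*4 = 420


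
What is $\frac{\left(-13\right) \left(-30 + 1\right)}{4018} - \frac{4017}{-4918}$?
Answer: $\frac{4498598}{4940131} \approx 0.91062$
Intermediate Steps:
$\frac{\left(-13\right) \left(-30 + 1\right)}{4018} - \frac{4017}{-4918} = \left(-13\right) \left(-29\right) \frac{1}{4018} - - \frac{4017}{4918} = 377 \cdot \frac{1}{4018} + \frac{4017}{4918} = \frac{377}{4018} + \frac{4017}{4918} = \frac{4498598}{4940131}$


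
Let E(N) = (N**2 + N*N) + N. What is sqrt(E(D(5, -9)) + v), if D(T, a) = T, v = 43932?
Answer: sqrt(43987) ≈ 209.73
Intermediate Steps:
E(N) = N + 2*N**2 (E(N) = (N**2 + N**2) + N = 2*N**2 + N = N + 2*N**2)
sqrt(E(D(5, -9)) + v) = sqrt(5*(1 + 2*5) + 43932) = sqrt(5*(1 + 10) + 43932) = sqrt(5*11 + 43932) = sqrt(55 + 43932) = sqrt(43987)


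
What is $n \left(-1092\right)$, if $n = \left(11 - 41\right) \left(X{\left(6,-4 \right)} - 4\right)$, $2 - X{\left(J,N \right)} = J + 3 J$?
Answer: $-851760$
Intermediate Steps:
$X{\left(J,N \right)} = 2 - 4 J$ ($X{\left(J,N \right)} = 2 - \left(J + 3 J\right) = 2 - 4 J$)
$n = 780$ ($n = \left(11 - 41\right) \left(\left(2 - 24\right) - 4\right) = - 30 \left(\left(2 - 24\right) - 4\right) = - 30 \left(-22 - 4\right) = \left(-30\right) \left(-26\right) = 780$)
$n \left(-1092\right) = 780 \left(-1092\right) = -851760$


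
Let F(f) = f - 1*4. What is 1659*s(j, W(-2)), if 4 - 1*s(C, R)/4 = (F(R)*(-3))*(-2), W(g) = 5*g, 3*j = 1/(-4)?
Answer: 583968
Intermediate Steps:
F(f) = -4 + f (F(f) = f - 4 = -4 + f)
j = -1/12 (j = (⅓)/(-4) = (⅓)*(-¼) = -1/12 ≈ -0.083333)
s(C, R) = 112 - 24*R (s(C, R) = 16 - 4*(-4 + R)*(-3)*(-2) = 16 - 4*(12 - 3*R)*(-2) = 16 - 4*(-24 + 6*R) = 16 + (96 - 24*R) = 112 - 24*R)
1659*s(j, W(-2)) = 1659*(112 - 120*(-2)) = 1659*(112 - 24*(-10)) = 1659*(112 + 240) = 1659*352 = 583968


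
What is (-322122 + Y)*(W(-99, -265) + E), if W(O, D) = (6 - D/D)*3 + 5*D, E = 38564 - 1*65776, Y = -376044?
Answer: 19913090652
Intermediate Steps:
E = -27212 (E = 38564 - 65776 = -27212)
W(O, D) = 15 + 5*D (W(O, D) = (6 - 1*1)*3 + 5*D = (6 - 1)*3 + 5*D = 5*3 + 5*D = 15 + 5*D)
(-322122 + Y)*(W(-99, -265) + E) = (-322122 - 376044)*((15 + 5*(-265)) - 27212) = -698166*((15 - 1325) - 27212) = -698166*(-1310 - 27212) = -698166*(-28522) = 19913090652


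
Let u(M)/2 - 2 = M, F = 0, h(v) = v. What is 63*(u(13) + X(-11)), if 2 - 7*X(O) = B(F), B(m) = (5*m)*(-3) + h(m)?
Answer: 1908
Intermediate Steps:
u(M) = 4 + 2*M
B(m) = -14*m (B(m) = (5*m)*(-3) + m = -15*m + m = -14*m)
X(O) = 2/7 (X(O) = 2/7 - (-2)*0 = 2/7 - 1/7*0 = 2/7 + 0 = 2/7)
63*(u(13) + X(-11)) = 63*((4 + 2*13) + 2/7) = 63*((4 + 26) + 2/7) = 63*(30 + 2/7) = 63*(212/7) = 1908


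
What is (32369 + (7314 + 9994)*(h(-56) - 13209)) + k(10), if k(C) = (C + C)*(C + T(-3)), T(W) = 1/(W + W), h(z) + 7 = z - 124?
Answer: -695476207/3 ≈ -2.3183e+8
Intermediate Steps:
h(z) = -131 + z (h(z) = -7 + (z - 124) = -7 + (-124 + z) = -131 + z)
T(W) = 1/(2*W)
k(C) = 2*C*(-1/6 + C) (k(C) = (C + C)*(C + (1/2)/(-3)) = (2*C)*(C + (1/2)*(-1/3)) = (2*C)*(C - 1/6) = (2*C)*(-1/6 + C) = 2*C*(-1/6 + C))
(32369 + (7314 + 9994)*(h(-56) - 13209)) + k(10) = (32369 + (7314 + 9994)*((-131 - 56) - 13209)) + (1/3)*10*(-1 + 6*10) = (32369 + 17308*(-187 - 13209)) + (1/3)*10*(-1 + 60) = (32369 + 17308*(-13396)) + (1/3)*10*59 = (32369 - 231857968) + 590/3 = -231825599 + 590/3 = -695476207/3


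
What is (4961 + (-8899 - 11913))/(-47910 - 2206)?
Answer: 1441/4556 ≈ 0.31629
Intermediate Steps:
(4961 + (-8899 - 11913))/(-47910 - 2206) = (4961 - 20812)/(-50116) = -15851*(-1/50116) = 1441/4556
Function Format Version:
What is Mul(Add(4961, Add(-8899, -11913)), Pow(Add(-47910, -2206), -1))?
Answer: Rational(1441, 4556) ≈ 0.31629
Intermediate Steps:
Mul(Add(4961, Add(-8899, -11913)), Pow(Add(-47910, -2206), -1)) = Mul(Add(4961, -20812), Pow(-50116, -1)) = Mul(-15851, Rational(-1, 50116)) = Rational(1441, 4556)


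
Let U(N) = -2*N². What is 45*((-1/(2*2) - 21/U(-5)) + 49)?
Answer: 44253/20 ≈ 2212.6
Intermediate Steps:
45*((-1/(2*2) - 21/U(-5)) + 49) = 45*((-1/(2*2) - 21/((-2*(-5)²))) + 49) = 45*((-1/4 - 21/((-2*25))) + 49) = 45*((-1*¼ - 21/(-50)) + 49) = 45*((-¼ - 21*(-1/50)) + 49) = 45*((-¼ + 21/50) + 49) = 45*(17/100 + 49) = 45*(4917/100) = 44253/20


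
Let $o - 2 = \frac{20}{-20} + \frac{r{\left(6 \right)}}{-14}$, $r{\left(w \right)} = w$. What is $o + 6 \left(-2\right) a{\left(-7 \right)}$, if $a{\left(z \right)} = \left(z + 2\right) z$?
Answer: $- \frac{2936}{7} \approx -419.43$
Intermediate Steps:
$o = \frac{4}{7}$ ($o = 2 + \left(\frac{20}{-20} + \frac{6}{-14}\right) = 2 + \left(20 \left(- \frac{1}{20}\right) + 6 \left(- \frac{1}{14}\right)\right) = 2 - \frac{10}{7} = \frac{4}{7} \approx 0.57143$)
$a{\left(z \right)} = z \left(2 + z\right)$ ($a{\left(z \right)} = \left(2 + z\right) z = z \left(2 + z\right)$)
$o + 6 \left(-2\right) a{\left(-7 \right)} = \frac{4}{7} + 6 \left(-2\right) \left(- 7 \left(2 - 7\right)\right) = \frac{4}{7} - 12 \left(\left(-7\right) \left(-5\right)\right) = \frac{4}{7} - 420 = - \frac{2936}{7}$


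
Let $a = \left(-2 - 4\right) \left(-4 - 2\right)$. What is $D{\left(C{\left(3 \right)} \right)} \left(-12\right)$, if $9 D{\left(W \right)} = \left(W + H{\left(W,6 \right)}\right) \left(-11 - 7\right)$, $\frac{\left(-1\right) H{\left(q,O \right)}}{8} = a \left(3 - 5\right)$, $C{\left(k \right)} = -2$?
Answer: $13776$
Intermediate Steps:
$a = 36$ ($a = \left(-6\right) \left(-6\right) = 36$)
$H{\left(q,O \right)} = 576$ ($H{\left(q,O \right)} = - 8 \cdot 36 \left(3 - 5\right) = - 8 \cdot 36 \left(-2\right) = \left(-8\right) \left(-72\right) = 576$)
$D{\left(W \right)} = -1152 - 2 W$ ($D{\left(W \right)} = \frac{\left(W + 576\right) \left(-11 - 7\right)}{9} = \frac{\left(576 + W\right) \left(-18\right)}{9} = \frac{-10368 - 18 W}{9} = -1152 - 2 W$)
$D{\left(C{\left(3 \right)} \right)} \left(-12\right) = \left(-1152 - -4\right) \left(-12\right) = \left(-1152 + 4\right) \left(-12\right) = \left(-1148\right) \left(-12\right) = 13776$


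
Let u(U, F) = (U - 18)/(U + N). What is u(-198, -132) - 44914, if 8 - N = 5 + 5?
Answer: -1122823/25 ≈ -44913.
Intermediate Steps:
N = -2 (N = 8 - (5 + 5) = 8 - 1*10 = 8 - 10 = -2)
u(U, F) = (-18 + U)/(-2 + U) (u(U, F) = (U - 18)/(U - 2) = (-18 + U)/(-2 + U))
u(-198, -132) - 44914 = (-18 - 198)/(-2 - 198) - 44914 = -216/(-200) - 44914 = -1/200*(-216) - 44914 = 27/25 - 44914 = -1122823/25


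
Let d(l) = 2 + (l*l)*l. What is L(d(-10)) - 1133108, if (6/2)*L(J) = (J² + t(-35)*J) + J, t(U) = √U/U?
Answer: -2404318/3 + 998*I*√35/105 ≈ -8.0144e+5 + 56.231*I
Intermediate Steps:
d(l) = 2 + l³ (d(l) = 2 + l²*l = 2 + l³)
t(U) = U^(-½)
L(J) = J/3 + J²/3 - I*J*√35/105 (L(J) = ((J² + J/√(-35)) + J)/3 = ((J² + (-I*√35/35)*J) + J)/3 = ((J² - I*J*√35/35) + J)/3 = (J + J² - I*J*√35/35)/3 = J/3 + J²/3 - I*J*√35/105)
L(d(-10)) - 1133108 = (2 + (-10)³)*(35 + 35*(2 + (-10)³) - I*√35)/105 - 1133108 = (2 - 1000)*(35 + 35*(2 - 1000) - I*√35)/105 - 1133108 = (1/105)*(-998)*(35 + 35*(-998) - I*√35) - 1133108 = (1/105)*(-998)*(35 - 34930 - I*√35) - 1133108 = (1/105)*(-998)*(-34895 - I*√35) - 1133108 = (995006/3 + 998*I*√35/105) - 1133108 = -2404318/3 + 998*I*√35/105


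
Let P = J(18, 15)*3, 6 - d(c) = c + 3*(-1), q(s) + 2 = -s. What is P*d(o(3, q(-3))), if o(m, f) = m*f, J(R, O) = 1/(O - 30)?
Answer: -6/5 ≈ -1.2000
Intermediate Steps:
q(s) = -2 - s
J(R, O) = 1/(-30 + O)
o(m, f) = f*m
d(c) = 9 - c (d(c) = 6 - (c + 3*(-1)) = 6 - (c - 3) = 6 - (-3 + c) = 6 + (3 - c) = 9 - c)
P = -1/5 (P = 3/(-30 + 15) = 3/(-15) = -1/15*3 = -1/5 ≈ -0.20000)
P*d(o(3, q(-3))) = -(9 - (-2 - 1*(-3))*3)/5 = -(9 - (-2 + 3)*3)/5 = -(9 - 3)/5 = -1/5*6 = -6/5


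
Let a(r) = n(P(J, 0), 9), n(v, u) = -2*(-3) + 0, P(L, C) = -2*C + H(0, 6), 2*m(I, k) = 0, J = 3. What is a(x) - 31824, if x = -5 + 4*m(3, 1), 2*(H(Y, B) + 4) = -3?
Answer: -31818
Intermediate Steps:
H(Y, B) = -11/2 (H(Y, B) = -4 + (1/2)*(-3) = -4 - 3/2 = -11/2)
m(I, k) = 0 (m(I, k) = (1/2)*0 = 0)
x = -5 (x = -5 + 4*0 = -5 + 0 = -5)
P(L, C) = -11/2 - 2*C (P(L, C) = -2*C - 11/2 = -11/2 - 2*C)
n(v, u) = 6 (n(v, u) = 6 + 0 = 6)
a(r) = 6
a(x) - 31824 = 6 - 31824 = -31818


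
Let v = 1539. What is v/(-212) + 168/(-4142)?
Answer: -3205077/439052 ≈ -7.3000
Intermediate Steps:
v/(-212) + 168/(-4142) = 1539/(-212) + 168/(-4142) = 1539*(-1/212) + 168*(-1/4142) = -1539/212 - 84/2071 = -3205077/439052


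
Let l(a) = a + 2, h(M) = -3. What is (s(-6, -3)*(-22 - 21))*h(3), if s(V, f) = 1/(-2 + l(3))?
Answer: 43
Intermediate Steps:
l(a) = 2 + a
s(V, f) = ⅓ (s(V, f) = 1/(-2 + (2 + 3)) = 1/(-2 + 5) = 1/3 = ⅓)
(s(-6, -3)*(-22 - 21))*h(3) = ((-22 - 21)/3)*(-3) = ((⅓)*(-43))*(-3) = -43/3*(-3) = 43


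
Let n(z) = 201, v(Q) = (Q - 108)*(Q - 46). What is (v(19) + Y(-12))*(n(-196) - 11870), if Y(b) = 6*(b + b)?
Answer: -26360271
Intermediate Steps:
v(Q) = (-108 + Q)*(-46 + Q)
Y(b) = 12*b (Y(b) = 6*(2*b) = 12*b)
(v(19) + Y(-12))*(n(-196) - 11870) = ((4968 + 19**2 - 154*19) + 12*(-12))*(201 - 11870) = ((4968 + 361 - 2926) - 144)*(-11669) = (2403 - 144)*(-11669) = 2259*(-11669) = -26360271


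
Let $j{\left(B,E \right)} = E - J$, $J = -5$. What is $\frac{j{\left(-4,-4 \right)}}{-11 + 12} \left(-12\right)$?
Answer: $-12$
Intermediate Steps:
$j{\left(B,E \right)} = 5 + E$ ($j{\left(B,E \right)} = E - -5 = E + 5 = 5 + E$)
$\frac{j{\left(-4,-4 \right)}}{-11 + 12} \left(-12\right) = \frac{5 - 4}{-11 + 12} \left(-12\right) = 1^{-1} \cdot 1 \left(-12\right) = 1 \cdot 1 \left(-12\right) = 1 \left(-12\right) = -12$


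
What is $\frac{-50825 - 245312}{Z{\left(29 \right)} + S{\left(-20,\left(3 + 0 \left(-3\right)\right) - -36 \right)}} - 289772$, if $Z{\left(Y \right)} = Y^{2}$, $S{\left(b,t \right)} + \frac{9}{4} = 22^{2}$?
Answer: $- \frac{1534368200}{5291} \approx -2.9 \cdot 10^{5}$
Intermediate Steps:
$S{\left(b,t \right)} = \frac{1927}{4}$ ($S{\left(b,t \right)} = - \frac{9}{4} + 22^{2} = - \frac{9}{4} + 484 = \frac{1927}{4}$)
$\frac{-50825 - 245312}{Z{\left(29 \right)} + S{\left(-20,\left(3 + 0 \left(-3\right)\right) - -36 \right)}} - 289772 = \frac{-50825 - 245312}{29^{2} + \frac{1927}{4}} - 289772 = - \frac{296137}{841 + \frac{1927}{4}} - 289772 = - \frac{296137}{\frac{5291}{4}} - 289772 = \left(-296137\right) \frac{4}{5291} - 289772 = - \frac{1184548}{5291} - 289772 = - \frac{1534368200}{5291}$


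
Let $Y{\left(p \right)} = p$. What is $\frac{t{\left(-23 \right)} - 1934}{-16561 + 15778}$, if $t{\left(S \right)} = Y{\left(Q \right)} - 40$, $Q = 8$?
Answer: $\frac{1966}{783} \approx 2.5109$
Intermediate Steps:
$t{\left(S \right)} = -32$ ($t{\left(S \right)} = 8 - 40 = -32$)
$\frac{t{\left(-23 \right)} - 1934}{-16561 + 15778} = \frac{-32 - 1934}{-16561 + 15778} = - \frac{1966}{-783} = \left(-1966\right) \left(- \frac{1}{783}\right) = \frac{1966}{783}$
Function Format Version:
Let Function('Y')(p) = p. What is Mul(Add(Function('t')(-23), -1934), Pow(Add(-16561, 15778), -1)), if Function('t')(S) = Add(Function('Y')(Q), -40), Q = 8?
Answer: Rational(1966, 783) ≈ 2.5109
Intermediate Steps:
Function('t')(S) = -32 (Function('t')(S) = Add(8, -40) = -32)
Mul(Add(Function('t')(-23), -1934), Pow(Add(-16561, 15778), -1)) = Mul(Add(-32, -1934), Pow(Add(-16561, 15778), -1)) = Mul(-1966, Pow(-783, -1)) = Mul(-1966, Rational(-1, 783)) = Rational(1966, 783)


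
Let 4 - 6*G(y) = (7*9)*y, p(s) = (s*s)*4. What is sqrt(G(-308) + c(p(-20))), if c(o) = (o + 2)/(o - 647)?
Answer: sqrt(26453520762)/2859 ≈ 56.889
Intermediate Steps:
p(s) = 4*s**2 (p(s) = s**2*4 = 4*s**2)
c(o) = (2 + o)/(-647 + o)
G(y) = 2/3 - 21*y/2 (G(y) = 2/3 - 7*9*y/6 = 2/3 - 21*y/2)
sqrt(G(-308) + c(p(-20))) = sqrt((2/3 - 21/2*(-308)) + (2 + 4*(-20)**2)/(-647 + 4*(-20)**2)) = sqrt((2/3 + 3234) + (2 + 4*400)/(-647 + 4*400)) = sqrt(9704/3 + (2 + 1600)/(-647 + 1600)) = sqrt(9704/3 + 1602/953) = sqrt(9252718/2859) = sqrt(26453520762)/2859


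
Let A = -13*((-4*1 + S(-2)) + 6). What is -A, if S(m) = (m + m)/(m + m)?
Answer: 39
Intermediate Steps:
S(m) = 1 (S(m) = (2*m)/((2*m)) = (2*m)*(1/(2*m)) = 1)
A = -39 (A = -13*((-4*1 + 1) + 6) = -13*((-4 + 1) + 6) = -13*(-3 + 6) = -13*3 = -39)
-A = -1*(-39) = 39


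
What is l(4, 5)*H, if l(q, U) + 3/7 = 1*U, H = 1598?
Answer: 51136/7 ≈ 7305.1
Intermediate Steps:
l(q, U) = -3/7 + U (l(q, U) = -3/7 + 1*U = -3/7 + U)
l(4, 5)*H = (-3/7 + 5)*1598 = (32/7)*1598 = 51136/7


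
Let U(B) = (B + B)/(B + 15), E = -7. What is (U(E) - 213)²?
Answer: 737881/16 ≈ 46118.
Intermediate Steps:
U(B) = 2*B/(15 + B) (U(B) = (2*B)/(15 + B) = 2*B/(15 + B))
(U(E) - 213)² = (2*(-7)/(15 - 7) - 213)² = (2*(-7)/8 - 213)² = (2*(-7)*(⅛) - 213)² = (-7/4 - 213)² = (-859/4)² = 737881/16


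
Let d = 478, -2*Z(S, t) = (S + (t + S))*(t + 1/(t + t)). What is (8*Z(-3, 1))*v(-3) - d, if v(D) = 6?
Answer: -298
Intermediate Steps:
Z(S, t) = -(t + 1/(2*t))*(t + 2*S)/2 (Z(S, t) = -(S + (t + S))*(t + 1/(t + t))/2 = -(S + (S + t))*(t + 1/(2*t))/2 = -(t + 2*S)*(t + 1/(2*t))/2 = -(t + 1/(2*t))*(t + 2*S)/2)
(8*Z(-3, 1))*v(-3) - d = (8*(-¼ - ½*1² - 1*(-3)*1 - ½*(-3)/1))*6 - 1*478 = (8*(-¼ - ½*1 + 3 - ½*(-3)*1))*6 - 478 = (8*(-¼ - ½ + 3 + 3/2))*6 - 478 = (8*(15/4))*6 - 478 = 30*6 - 478 = 180 - 478 = -298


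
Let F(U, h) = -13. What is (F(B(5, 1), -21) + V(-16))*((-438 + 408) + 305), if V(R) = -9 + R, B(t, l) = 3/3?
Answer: -10450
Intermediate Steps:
B(t, l) = 1 (B(t, l) = 3*(⅓) = 1)
(F(B(5, 1), -21) + V(-16))*((-438 + 408) + 305) = (-13 + (-9 - 16))*((-438 + 408) + 305) = (-13 - 25)*(-30 + 305) = -38*275 = -10450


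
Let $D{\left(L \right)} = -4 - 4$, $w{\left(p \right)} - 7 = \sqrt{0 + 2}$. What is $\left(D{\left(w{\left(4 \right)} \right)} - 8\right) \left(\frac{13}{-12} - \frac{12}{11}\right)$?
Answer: $\frac{1148}{33} \approx 34.788$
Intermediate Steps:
$w{\left(p \right)} = 7 + \sqrt{2}$ ($w{\left(p \right)} = 7 + \sqrt{0 + 2} = 7 + \sqrt{2}$)
$D{\left(L \right)} = -8$ ($D{\left(L \right)} = -4 - 4 = -8$)
$\left(D{\left(w{\left(4 \right)} \right)} - 8\right) \left(\frac{13}{-12} - \frac{12}{11}\right) = \left(-8 - 8\right) \left(\frac{13}{-12} - \frac{12}{11}\right) = - 16 \left(13 \left(- \frac{1}{12}\right) - \frac{12}{11}\right) = - 16 \left(- \frac{13}{12} - \frac{12}{11}\right) = \left(-16\right) \left(- \frac{287}{132}\right) = \frac{1148}{33}$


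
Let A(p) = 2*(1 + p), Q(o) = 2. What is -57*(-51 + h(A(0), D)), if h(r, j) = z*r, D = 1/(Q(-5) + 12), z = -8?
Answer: 3819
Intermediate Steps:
D = 1/14 (D = 1/(2 + 12) = 1/14 ≈ 0.071429)
A(p) = 2 + 2*p
h(r, j) = -8*r
-57*(-51 + h(A(0), D)) = -57*(-51 - 8*(2 + 2*0)) = -57*(-51 - 8*(2 + 0)) = -57*(-51 - 8*2) = -57*(-51 - 16) = -57*(-67) = 3819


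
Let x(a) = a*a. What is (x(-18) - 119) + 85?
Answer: 290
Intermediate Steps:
x(a) = a²
(x(-18) - 119) + 85 = ((-18)² - 119) + 85 = (324 - 119) + 85 = 205 + 85 = 290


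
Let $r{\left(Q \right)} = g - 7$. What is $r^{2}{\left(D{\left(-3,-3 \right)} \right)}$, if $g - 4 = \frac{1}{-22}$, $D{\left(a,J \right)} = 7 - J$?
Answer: $\frac{4489}{484} \approx 9.2748$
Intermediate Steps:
$g = \frac{87}{22}$ ($g = 4 + \frac{1}{-22} = 4 - \frac{1}{22} = \frac{87}{22} \approx 3.9545$)
$r{\left(Q \right)} = - \frac{67}{22}$ ($r{\left(Q \right)} = \frac{87}{22} - 7 = - \frac{67}{22}$)
$r^{2}{\left(D{\left(-3,-3 \right)} \right)} = \left(- \frac{67}{22}\right)^{2} = \frac{4489}{484}$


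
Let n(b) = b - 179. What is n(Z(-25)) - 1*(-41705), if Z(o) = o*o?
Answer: 42151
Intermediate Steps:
Z(o) = o**2
n(b) = -179 + b
n(Z(-25)) - 1*(-41705) = (-179 + (-25)**2) - 1*(-41705) = (-179 + 625) + 41705 = 446 + 41705 = 42151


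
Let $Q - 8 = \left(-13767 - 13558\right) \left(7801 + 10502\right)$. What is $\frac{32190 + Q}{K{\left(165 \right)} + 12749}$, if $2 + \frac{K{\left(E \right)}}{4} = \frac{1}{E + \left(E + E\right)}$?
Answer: $- \frac{247548152115}{6306799} \approx -39251.0$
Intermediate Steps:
$Q = -500129467$ ($Q = 8 + \left(-13767 - 13558\right) \left(7801 + 10502\right) = 8 - 500129475 = -500129467$)
$K{\left(E \right)} = -8 + \frac{4}{3 E}$ ($K{\left(E \right)} = -8 + \frac{4}{E + \left(E + E\right)} = -8 + \frac{4}{E + 2 E} = -8 + \frac{4}{3 E}$)
$\frac{32190 + Q}{K{\left(165 \right)} + 12749} = \frac{32190 - 500129467}{\left(-8 + \frac{4}{3 \cdot 165}\right) + 12749} = - \frac{500097277}{\left(-8 + \frac{4}{3} \cdot \frac{1}{165}\right) + 12749} = - \frac{500097277}{\left(-8 + \frac{4}{495}\right) + 12749} = - \frac{500097277}{- \frac{3956}{495} + 12749} = - \frac{500097277}{\frac{6306799}{495}} = \left(-500097277\right) \frac{495}{6306799} = - \frac{247548152115}{6306799}$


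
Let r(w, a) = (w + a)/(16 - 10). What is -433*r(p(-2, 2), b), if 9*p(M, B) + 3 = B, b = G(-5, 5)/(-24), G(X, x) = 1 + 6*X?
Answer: -34207/432 ≈ -79.183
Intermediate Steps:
b = 29/24 (b = (1 + 6*(-5))/(-24) = (1 - 30)*(-1/24) = -29*(-1/24) = 29/24 ≈ 1.2083)
p(M, B) = -⅓ + B/9
r(w, a) = a/6 + w/6 (r(w, a) = (a + w)/6 = (a + w)*(⅙) = a/6 + w/6)
-433*r(p(-2, 2), b) = -433*((⅙)*(29/24) + (-⅓ + (⅑)*2)/6) = -433*(29/144 + (-⅓ + 2/9)/6) = -433*(29/144 + (⅙)*(-⅑)) = -433*(29/144 - 1/54) = -433*79/432 = -34207/432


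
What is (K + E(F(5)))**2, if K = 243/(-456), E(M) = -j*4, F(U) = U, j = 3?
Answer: 3629025/23104 ≈ 157.07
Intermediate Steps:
E(M) = -12 (E(M) = -1*3*4 = -3*4 = -12)
K = -81/152 (K = 243*(-1/456) = -81/152 ≈ -0.53290)
(K + E(F(5)))**2 = (-81/152 - 12)**2 = (-1905/152)**2 = 3629025/23104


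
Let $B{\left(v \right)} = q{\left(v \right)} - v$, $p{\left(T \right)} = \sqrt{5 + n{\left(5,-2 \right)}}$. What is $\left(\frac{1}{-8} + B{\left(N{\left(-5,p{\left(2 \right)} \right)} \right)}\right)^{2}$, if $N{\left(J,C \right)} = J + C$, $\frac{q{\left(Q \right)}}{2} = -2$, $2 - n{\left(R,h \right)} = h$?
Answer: $\frac{289}{64} \approx 4.5156$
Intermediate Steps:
$n{\left(R,h \right)} = 2 - h$
$q{\left(Q \right)} = -4$ ($q{\left(Q \right)} = 2 \left(-2\right) = -4$)
$p{\left(T \right)} = 3$ ($p{\left(T \right)} = \sqrt{5 + \left(2 - -2\right)} = \sqrt{5 + \left(2 + 2\right)} = \sqrt{5 + 4} = \sqrt{9} = 3$)
$N{\left(J,C \right)} = C + J$
$B{\left(v \right)} = -4 - v$
$\left(\frac{1}{-8} + B{\left(N{\left(-5,p{\left(2 \right)} \right)} \right)}\right)^{2} = \left(\frac{1}{-8} - 2\right)^{2} = \left(- \frac{1}{8} - 2\right)^{2} = \left(- \frac{17}{8}\right)^{2} = \frac{289}{64}$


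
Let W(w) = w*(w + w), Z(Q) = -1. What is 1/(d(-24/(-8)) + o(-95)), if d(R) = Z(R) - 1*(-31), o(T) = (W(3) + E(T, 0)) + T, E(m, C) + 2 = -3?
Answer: -1/52 ≈ -0.019231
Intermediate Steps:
E(m, C) = -5 (E(m, C) = -2 - 3 = -5)
W(w) = 2*w**2 (W(w) = w*(2*w) = 2*w**2)
o(T) = 13 + T (o(T) = (2*3**2 - 5) + T = (2*9 - 5) + T = (18 - 5) + T = 13 + T)
d(R) = 30 (d(R) = -1 - 1*(-31) = -1 + 31 = 30)
1/(d(-24/(-8)) + o(-95)) = 1/(30 + (13 - 95)) = 1/(30 - 82) = 1/(-52) = -1/52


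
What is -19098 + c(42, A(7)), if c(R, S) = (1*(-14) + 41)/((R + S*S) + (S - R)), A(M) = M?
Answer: -1069461/56 ≈ -19098.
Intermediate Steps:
c(R, S) = 27/(S + S²) (c(R, S) = (-14 + 41)/((R + S²) + (S - R)) = 27/(S + S²))
-19098 + c(42, A(7)) = -19098 + 27/(7*(1 + 7)) = -19098 + 27*(⅐)/8 = -19098 + 27*(⅐)*(⅛) = -19098 + 27/56 = -1069461/56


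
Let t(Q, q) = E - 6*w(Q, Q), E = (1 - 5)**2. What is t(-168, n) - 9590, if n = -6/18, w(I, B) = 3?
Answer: -9592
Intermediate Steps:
n = -1/3 (n = -6*1/18 = -1/3 ≈ -0.33333)
E = 16 (E = (-4)**2 = 16)
t(Q, q) = -2 (t(Q, q) = 16 - 6*3 = 16 - 18 = -2)
t(-168, n) - 9590 = -2 - 9590 = -9592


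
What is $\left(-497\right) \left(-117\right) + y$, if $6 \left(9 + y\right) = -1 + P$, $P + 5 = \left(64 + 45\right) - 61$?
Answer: $58147$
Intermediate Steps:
$P = 43$ ($P = -5 + \left(\left(64 + 45\right) - 61\right) = -5 + \left(109 - 61\right) = -5 + 48 = 43$)
$y = -2$ ($y = -9 + \frac{-1 + 43}{6} = -9 + \frac{1}{6} \cdot 42 = -9 + 7 = -2$)
$\left(-497\right) \left(-117\right) + y = \left(-497\right) \left(-117\right) - 2 = 58149 - 2 = 58147$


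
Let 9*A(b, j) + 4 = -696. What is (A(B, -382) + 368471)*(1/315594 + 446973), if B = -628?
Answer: 467696552348708057/2840346 ≈ 1.6466e+11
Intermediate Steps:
A(b, j) = -700/9 (A(b, j) = -4/9 + (1/9)*(-696) = -4/9 - 232/3 = -700/9)
(A(B, -382) + 368471)*(1/315594 + 446973) = (-700/9 + 368471)*(1/315594 + 446973) = 3315539*(1/315594 + 446973)/9 = (3315539/9)*(141061996963/315594) = 467696552348708057/2840346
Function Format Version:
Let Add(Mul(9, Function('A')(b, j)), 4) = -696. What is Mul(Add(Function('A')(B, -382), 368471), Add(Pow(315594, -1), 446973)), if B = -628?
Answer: Rational(467696552348708057, 2840346) ≈ 1.6466e+11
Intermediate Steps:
Function('A')(b, j) = Rational(-700, 9) (Function('A')(b, j) = Add(Rational(-4, 9), Mul(Rational(1, 9), -696)) = Add(Rational(-4, 9), Rational(-232, 3)) = Rational(-700, 9))
Mul(Add(Function('A')(B, -382), 368471), Add(Pow(315594, -1), 446973)) = Mul(Add(Rational(-700, 9), 368471), Add(Pow(315594, -1), 446973)) = Mul(Rational(3315539, 9), Add(Rational(1, 315594), 446973)) = Mul(Rational(3315539, 9), Rational(141061996963, 315594)) = Rational(467696552348708057, 2840346)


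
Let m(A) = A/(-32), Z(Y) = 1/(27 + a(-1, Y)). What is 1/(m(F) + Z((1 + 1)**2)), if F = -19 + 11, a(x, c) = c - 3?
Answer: 7/2 ≈ 3.5000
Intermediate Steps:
a(x, c) = -3 + c
Z(Y) = 1/(24 + Y) (Z(Y) = 1/(27 + (-3 + Y)) = 1/(24 + Y))
F = -8
m(A) = -A/32 (m(A) = A*(-1/32) = -A/32)
1/(m(F) + Z((1 + 1)**2)) = 1/(-1/32*(-8) + 1/(24 + (1 + 1)**2)) = 1/(1/4 + 1/(24 + 2**2)) = 1/(1/4 + 1/(24 + 4)) = 1/(1/4 + 1/28) = 1/(2/7) = 7/2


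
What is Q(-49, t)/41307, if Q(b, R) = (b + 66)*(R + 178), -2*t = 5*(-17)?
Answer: 51/562 ≈ 0.090747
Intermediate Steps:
t = 85/2 (t = -5*(-17)/2 = -1/2*(-85) = 85/2 ≈ 42.500)
Q(b, R) = (66 + b)*(178 + R)
Q(-49, t)/41307 = (11748 + 66*(85/2) + 178*(-49) + (85/2)*(-49))/41307 = (11748 + 2805 - 8722 - 4165/2)*(1/41307) = (7497/2)*(1/41307) = 51/562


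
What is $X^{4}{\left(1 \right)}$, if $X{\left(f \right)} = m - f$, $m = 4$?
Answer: $81$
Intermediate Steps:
$X{\left(f \right)} = 4 - f$
$X^{4}{\left(1 \right)} = \left(4 - 1\right)^{4} = 3^{4} = 81$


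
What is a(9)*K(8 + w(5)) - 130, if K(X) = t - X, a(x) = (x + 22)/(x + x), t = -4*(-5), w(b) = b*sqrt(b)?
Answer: -328/3 - 155*sqrt(5)/18 ≈ -128.59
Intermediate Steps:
w(b) = b**(3/2)
t = 20
a(x) = (22 + x)/(2*x) (a(x) = (22 + x)/((2*x)) = (22 + x)*(1/(2*x)) = (22 + x)/(2*x))
K(X) = 20 - X
a(9)*K(8 + w(5)) - 130 = ((1/2)*(22 + 9)/9)*(20 - (8 + 5**(3/2))) - 130 = ((1/2)*(1/9)*31)*(20 - (8 + 5*sqrt(5))) - 130 = 31*(20 + (-8 - 5*sqrt(5)))/18 - 130 = 31*(12 - 5*sqrt(5))/18 - 130 = (62/3 - 155*sqrt(5)/18) - 130 = -328/3 - 155*sqrt(5)/18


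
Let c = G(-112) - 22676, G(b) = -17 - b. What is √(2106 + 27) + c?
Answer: -22581 + 3*√237 ≈ -22535.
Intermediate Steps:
c = -22581 (c = (-17 - 1*(-112)) - 22676 = (-17 + 112) - 22676 = 95 - 22676 = -22581)
√(2106 + 27) + c = √(2106 + 27) - 22581 = √2133 - 22581 = 3*√237 - 22581 = -22581 + 3*√237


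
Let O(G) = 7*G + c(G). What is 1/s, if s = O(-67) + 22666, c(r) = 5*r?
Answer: 1/21862 ≈ 4.5741e-5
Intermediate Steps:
O(G) = 12*G (O(G) = 7*G + 5*G = 12*G)
s = 21862 (s = 12*(-67) + 22666 = -804 + 22666 = 21862)
1/s = 1/21862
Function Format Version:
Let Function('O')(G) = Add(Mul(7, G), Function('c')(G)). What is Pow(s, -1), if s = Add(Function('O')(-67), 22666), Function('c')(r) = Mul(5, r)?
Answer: Rational(1, 21862) ≈ 4.5741e-5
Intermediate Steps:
Function('O')(G) = Mul(12, G) (Function('O')(G) = Add(Mul(7, G), Mul(5, G)) = Mul(12, G))
s = 21862 (s = Add(Mul(12, -67), 22666) = Add(-804, 22666) = 21862)
Pow(s, -1) = Pow(21862, -1) = Rational(1, 21862)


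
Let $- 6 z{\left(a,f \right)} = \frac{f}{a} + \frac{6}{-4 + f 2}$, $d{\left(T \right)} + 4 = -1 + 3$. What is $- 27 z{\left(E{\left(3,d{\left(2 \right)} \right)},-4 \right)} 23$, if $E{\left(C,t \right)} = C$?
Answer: $- \frac{759}{4} \approx -189.75$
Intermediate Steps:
$d{\left(T \right)} = -2$ ($d{\left(T \right)} = -4 + \left(-1 + 3\right) = -4 + 2 = -2$)
$z{\left(a,f \right)} = - \frac{1}{-4 + 2 f} - \frac{f}{6 a}$ ($z{\left(a,f \right)} = - \frac{\frac{f}{a} + \frac{6}{-4 + f 2}}{6} = - \frac{\frac{f}{a} + \frac{6}{-4 + 2 f}}{6} = - \frac{\frac{6}{-4 + 2 f} + \frac{f}{a}}{6} = - \frac{1}{-4 + 2 f} - \frac{f}{6 a}$)
$- 27 z{\left(E{\left(3,d{\left(2 \right)} \right)},-4 \right)} 23 = - 27 \frac{- \left(-4\right)^{2} - 9 + 2 \left(-4\right)}{6 \cdot 3 \left(-2 - 4\right)} 23 = - 27 \cdot \frac{1}{6} \cdot \frac{1}{3} \frac{1}{-6} \left(\left(-1\right) 16 - 9 - 8\right) 23 = - 27 \cdot \frac{1}{6} \cdot \frac{1}{3} \left(- \frac{1}{6}\right) \left(-16 - 9 - 8\right) 23 = - 27 \cdot \frac{1}{6} \cdot \frac{1}{3} \left(- \frac{1}{6}\right) \left(-33\right) 23 = \left(-27\right) \frac{11}{36} \cdot 23 = \left(- \frac{33}{4}\right) 23 = - \frac{759}{4}$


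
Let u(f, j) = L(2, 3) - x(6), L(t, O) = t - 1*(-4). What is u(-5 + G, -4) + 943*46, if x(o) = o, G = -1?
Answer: 43378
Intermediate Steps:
L(t, O) = 4 + t (L(t, O) = t + 4 = 4 + t)
u(f, j) = 0 (u(f, j) = (4 + 2) - 1*6 = 6 - 6 = 0)
u(-5 + G, -4) + 943*46 = 0 + 943*46 = 0 + 43378 = 43378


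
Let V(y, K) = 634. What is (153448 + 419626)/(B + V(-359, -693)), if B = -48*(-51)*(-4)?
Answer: -286537/4579 ≈ -62.576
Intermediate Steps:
B = -9792 (B = 2448*(-4) = -9792)
(153448 + 419626)/(B + V(-359, -693)) = (153448 + 419626)/(-9792 + 634) = 573074/(-9158) = 573074*(-1/9158) = -286537/4579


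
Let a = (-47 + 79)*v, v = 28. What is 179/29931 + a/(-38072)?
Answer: -2500411/142441629 ≈ -0.017554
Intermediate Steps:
a = 896 (a = (-47 + 79)*28 = 32*28 = 896)
179/29931 + a/(-38072) = 179/29931 + 896/(-38072) = 179*(1/29931) + 896*(-1/38072) = 179/29931 - 112/4759 = -2500411/142441629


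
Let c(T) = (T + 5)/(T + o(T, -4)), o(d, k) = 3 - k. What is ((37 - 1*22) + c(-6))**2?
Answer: 196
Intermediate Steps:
c(T) = (5 + T)/(7 + T) (c(T) = (T + 5)/(T + (3 - 1*(-4))) = (5 + T)/(T + (3 + 4)) = (5 + T)/(T + 7) = (5 + T)/(7 + T))
((37 - 1*22) + c(-6))**2 = ((37 - 1*22) + (5 - 6)/(7 - 6))**2 = ((37 - 22) - 1/1)**2 = (15 + 1*(-1))**2 = (15 - 1)**2 = 14**2 = 196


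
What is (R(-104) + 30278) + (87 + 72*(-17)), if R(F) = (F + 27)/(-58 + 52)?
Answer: 174923/6 ≈ 29154.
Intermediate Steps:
R(F) = -9/2 - F/6 (R(F) = (27 + F)/(-6) = (27 + F)*(-1/6) = -9/2 - F/6)
(R(-104) + 30278) + (87 + 72*(-17)) = ((-9/2 - 1/6*(-104)) + 30278) + (87 + 72*(-17)) = ((-9/2 + 52/3) + 30278) + (87 - 1224) = (77/6 + 30278) - 1137 = 181745/6 - 1137 = 174923/6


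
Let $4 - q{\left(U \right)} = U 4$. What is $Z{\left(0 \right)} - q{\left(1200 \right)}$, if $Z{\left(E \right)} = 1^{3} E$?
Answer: $4796$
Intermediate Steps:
$q{\left(U \right)} = 4 - 4 U$ ($q{\left(U \right)} = 4 - U 4 = 4 - 4 U$)
$Z{\left(E \right)} = E$ ($Z{\left(E \right)} = 1 E = E$)
$Z{\left(0 \right)} - q{\left(1200 \right)} = 0 - \left(4 - 4800\right) = 0 - -4796 = 0 + 4796 = 4796$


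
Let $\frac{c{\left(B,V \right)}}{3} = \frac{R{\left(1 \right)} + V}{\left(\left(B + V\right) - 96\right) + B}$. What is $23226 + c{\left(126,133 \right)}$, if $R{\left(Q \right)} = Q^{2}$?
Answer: $\frac{6712716}{289} \approx 23227.0$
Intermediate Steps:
$c{\left(B,V \right)} = \frac{3 \left(1 + V\right)}{-96 + V + 2 B}$ ($c{\left(B,V \right)} = 3 \frac{1^{2} + V}{\left(\left(B + V\right) - 96\right) + B} = 3 \frac{1 + V}{\left(-96 + B + V\right) + B} = 3 \frac{1 + V}{-96 + V + 2 B} = \frac{3 \left(1 + V\right)}{-96 + V + 2 B}$)
$23226 + c{\left(126,133 \right)} = 23226 + \frac{3 \left(1 + 133\right)}{-96 + 133 + 2 \cdot 126} = 23226 + 3 \frac{1}{-96 + 133 + 252} \cdot 134 = 23226 + 3 \cdot \frac{1}{289} \cdot 134 = 23226 + \frac{402}{289} = \frac{6712716}{289}$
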